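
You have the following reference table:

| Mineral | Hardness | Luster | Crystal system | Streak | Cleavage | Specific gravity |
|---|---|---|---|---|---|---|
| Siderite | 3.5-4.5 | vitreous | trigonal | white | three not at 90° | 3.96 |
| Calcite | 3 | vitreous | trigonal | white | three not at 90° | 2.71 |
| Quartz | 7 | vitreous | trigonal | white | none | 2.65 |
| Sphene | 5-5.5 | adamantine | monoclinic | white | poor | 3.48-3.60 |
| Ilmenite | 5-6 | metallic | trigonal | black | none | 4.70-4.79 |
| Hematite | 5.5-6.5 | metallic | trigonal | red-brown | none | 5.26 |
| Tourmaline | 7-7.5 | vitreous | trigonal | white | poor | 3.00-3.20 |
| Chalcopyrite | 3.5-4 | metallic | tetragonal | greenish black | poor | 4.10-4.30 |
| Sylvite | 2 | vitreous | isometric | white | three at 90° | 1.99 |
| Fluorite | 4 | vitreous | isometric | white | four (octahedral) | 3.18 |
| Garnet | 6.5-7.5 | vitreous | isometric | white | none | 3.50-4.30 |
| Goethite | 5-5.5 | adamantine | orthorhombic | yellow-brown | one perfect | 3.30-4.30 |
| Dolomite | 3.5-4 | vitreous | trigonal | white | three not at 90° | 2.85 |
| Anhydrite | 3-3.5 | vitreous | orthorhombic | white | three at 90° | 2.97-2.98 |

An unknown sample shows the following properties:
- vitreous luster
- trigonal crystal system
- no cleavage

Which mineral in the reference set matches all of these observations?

Quartz

Vitreous luster excludes Sphene, Ilmenite, Hematite, Chalcopyrite, Goethite.
Trigonal crystal system eliminates Sylvite, Fluorite, Garnet, Anhydrite.
No cleavage — narrows the field to Quartz.
The only mineral consistent with every observation is Quartz.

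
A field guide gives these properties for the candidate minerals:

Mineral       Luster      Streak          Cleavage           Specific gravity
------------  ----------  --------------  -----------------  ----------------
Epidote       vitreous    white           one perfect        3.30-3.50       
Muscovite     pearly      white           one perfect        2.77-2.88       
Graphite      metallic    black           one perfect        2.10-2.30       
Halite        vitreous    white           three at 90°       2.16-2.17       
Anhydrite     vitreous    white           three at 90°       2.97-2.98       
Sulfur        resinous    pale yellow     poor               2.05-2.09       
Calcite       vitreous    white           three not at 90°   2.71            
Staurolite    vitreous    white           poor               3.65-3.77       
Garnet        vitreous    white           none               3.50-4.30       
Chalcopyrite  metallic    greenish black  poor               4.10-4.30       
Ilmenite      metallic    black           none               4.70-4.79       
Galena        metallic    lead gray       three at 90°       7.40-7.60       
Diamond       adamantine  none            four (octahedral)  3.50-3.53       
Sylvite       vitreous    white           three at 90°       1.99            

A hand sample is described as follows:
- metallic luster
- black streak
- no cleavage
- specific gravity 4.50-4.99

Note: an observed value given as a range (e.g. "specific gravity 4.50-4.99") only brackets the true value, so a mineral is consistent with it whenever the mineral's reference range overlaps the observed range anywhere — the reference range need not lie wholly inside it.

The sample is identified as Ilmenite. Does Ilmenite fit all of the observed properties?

Yes

Metallic luster — is consistent with Ilmenite (metallic luster).
Black streak — is consistent with Ilmenite (black streak).
No cleavage — is consistent with Ilmenite (cleavage none).
Specific gravity 4.50-4.99 — is consistent with Ilmenite (SG 4.70-4.79).
All observations are consistent with the tabulated values for Ilmenite.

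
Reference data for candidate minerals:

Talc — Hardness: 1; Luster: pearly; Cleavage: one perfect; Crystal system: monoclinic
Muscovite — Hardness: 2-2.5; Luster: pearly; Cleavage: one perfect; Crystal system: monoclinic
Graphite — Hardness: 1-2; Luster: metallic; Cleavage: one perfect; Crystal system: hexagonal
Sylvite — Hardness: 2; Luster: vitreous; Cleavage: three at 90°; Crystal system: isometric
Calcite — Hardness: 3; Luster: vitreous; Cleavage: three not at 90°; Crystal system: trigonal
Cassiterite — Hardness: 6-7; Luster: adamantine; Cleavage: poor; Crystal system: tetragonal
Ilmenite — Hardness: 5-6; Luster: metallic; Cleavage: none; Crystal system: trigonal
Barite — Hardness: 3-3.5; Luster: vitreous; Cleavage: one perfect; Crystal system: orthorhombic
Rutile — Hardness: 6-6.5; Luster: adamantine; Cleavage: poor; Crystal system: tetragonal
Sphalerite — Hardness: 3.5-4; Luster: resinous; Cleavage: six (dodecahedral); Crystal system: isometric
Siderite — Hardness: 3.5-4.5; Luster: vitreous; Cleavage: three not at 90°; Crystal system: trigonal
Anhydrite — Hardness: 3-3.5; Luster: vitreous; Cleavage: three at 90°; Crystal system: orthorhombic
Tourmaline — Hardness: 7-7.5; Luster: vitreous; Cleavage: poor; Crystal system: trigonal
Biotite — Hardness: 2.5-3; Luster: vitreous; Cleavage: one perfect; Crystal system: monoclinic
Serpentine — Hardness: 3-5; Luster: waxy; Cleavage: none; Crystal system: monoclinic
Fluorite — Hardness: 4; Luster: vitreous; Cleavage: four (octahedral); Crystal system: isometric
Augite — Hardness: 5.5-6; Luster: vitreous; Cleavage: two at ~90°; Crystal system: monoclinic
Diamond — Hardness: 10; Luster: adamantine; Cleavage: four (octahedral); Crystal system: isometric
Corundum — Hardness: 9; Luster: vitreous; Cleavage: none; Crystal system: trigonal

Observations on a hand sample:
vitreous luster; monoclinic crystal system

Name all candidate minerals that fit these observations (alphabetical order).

Vitreous luster — narrows the field to Sylvite, Calcite, Barite, Siderite, Anhydrite, Tourmaline, Biotite, Fluorite, Augite, Corundum.
Monoclinic crystal system — only Biotite, Augite remain.
Consistent with every observation: Augite, Biotite.

Augite, Biotite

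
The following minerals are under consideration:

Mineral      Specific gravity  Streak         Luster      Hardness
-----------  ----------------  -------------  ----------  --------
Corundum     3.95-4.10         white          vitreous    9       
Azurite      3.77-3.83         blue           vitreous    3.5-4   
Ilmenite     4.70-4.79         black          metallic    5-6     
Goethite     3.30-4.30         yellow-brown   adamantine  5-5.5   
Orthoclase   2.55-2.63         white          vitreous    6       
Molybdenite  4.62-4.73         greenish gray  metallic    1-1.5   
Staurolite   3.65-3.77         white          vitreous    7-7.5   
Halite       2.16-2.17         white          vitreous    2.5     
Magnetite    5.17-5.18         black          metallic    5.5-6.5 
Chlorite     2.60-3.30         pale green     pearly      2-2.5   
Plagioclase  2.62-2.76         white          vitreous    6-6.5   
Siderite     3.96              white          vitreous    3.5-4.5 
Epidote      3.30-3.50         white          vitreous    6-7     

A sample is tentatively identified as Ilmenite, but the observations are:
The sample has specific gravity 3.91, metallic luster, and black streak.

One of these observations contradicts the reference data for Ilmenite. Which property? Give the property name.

Specific gravity 3.91: Ilmenite has SG 4.70-4.79 — outside the reference range.
Metallic luster: Ilmenite has metallic luster — within range.
Black streak: Ilmenite has black streak — within range.
The specific gravity is the one property that does not fit.

specific gravity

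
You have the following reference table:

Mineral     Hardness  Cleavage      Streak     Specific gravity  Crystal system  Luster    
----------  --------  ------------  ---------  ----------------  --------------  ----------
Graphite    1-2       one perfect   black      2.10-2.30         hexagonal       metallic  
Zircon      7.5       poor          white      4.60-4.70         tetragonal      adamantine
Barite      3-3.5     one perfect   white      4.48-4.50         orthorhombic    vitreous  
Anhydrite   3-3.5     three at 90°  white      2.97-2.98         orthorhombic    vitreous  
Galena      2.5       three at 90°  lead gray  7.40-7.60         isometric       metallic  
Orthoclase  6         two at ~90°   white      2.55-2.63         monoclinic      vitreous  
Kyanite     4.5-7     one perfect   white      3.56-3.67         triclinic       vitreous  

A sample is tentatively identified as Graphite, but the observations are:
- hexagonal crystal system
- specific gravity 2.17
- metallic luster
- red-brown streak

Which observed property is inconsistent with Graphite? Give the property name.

streak

Hexagonal crystal system: Graphite has hexagonal system — agrees.
Specific gravity 2.17: Graphite has SG 2.10-2.30 — agrees.
Metallic luster: Graphite has metallic luster — agrees.
Red-brown streak: Graphite has black streak — outside the reference range.
Only the streak is inconsistent.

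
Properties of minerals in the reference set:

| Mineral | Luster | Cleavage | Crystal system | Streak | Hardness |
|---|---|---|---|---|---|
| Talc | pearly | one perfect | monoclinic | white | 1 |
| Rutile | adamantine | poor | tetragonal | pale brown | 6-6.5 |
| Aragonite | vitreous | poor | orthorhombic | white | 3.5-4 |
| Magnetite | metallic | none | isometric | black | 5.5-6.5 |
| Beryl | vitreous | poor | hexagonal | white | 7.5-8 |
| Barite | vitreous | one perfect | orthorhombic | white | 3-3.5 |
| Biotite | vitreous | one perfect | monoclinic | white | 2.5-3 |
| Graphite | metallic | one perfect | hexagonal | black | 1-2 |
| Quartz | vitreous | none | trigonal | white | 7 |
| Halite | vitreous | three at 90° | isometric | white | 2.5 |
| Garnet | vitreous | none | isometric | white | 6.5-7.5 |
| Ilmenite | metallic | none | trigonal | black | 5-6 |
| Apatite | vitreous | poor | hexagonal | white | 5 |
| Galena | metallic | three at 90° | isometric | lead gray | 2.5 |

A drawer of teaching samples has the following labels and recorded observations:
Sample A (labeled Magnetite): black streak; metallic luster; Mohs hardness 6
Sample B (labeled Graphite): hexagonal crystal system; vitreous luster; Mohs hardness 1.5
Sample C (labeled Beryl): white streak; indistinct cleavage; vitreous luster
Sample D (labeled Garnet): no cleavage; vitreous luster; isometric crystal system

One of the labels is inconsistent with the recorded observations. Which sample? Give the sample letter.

B

Sample A: all recorded properties match Magnetite.
Sample B: Graphite has metallic luster, but the record shows vitreous luster — this label is wrong.
Sample C: all recorded properties match Beryl.
Sample D: all recorded properties match Garnet.
Only sample B is inconsistent with its label.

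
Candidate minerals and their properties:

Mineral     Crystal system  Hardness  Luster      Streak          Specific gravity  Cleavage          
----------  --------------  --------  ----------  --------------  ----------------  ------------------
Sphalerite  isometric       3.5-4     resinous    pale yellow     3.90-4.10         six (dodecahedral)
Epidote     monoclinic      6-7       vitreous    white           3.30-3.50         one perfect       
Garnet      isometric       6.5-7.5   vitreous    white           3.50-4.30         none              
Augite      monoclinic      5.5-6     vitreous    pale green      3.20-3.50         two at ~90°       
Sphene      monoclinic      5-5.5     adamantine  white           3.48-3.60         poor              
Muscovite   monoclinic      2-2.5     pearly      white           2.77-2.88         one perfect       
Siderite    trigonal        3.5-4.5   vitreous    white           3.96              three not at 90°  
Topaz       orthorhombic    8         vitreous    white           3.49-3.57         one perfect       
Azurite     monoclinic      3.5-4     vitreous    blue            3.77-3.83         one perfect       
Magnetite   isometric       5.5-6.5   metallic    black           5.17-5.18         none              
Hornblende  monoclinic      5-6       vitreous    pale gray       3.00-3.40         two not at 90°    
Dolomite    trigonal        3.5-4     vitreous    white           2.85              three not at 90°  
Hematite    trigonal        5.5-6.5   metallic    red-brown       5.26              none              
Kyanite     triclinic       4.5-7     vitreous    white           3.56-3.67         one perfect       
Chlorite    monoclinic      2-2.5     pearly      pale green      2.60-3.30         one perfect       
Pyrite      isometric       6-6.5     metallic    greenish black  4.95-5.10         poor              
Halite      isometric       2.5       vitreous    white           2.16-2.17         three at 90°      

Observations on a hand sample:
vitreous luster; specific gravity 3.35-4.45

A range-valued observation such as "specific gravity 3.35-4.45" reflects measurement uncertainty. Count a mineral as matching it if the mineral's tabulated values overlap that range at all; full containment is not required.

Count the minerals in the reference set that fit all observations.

Vitreous luster — only Epidote, Garnet, Augite, Siderite, Topaz, Azurite, Hornblende, Dolomite, Kyanite, Halite remain.
Specific gravity 3.35-4.45 is inconsistent with Dolomite, Halite.
Consistent with every observation: Augite, Azurite, Epidote, Garnet, Hornblende, Kyanite, Siderite, Topaz.
That is 8 minerals.

8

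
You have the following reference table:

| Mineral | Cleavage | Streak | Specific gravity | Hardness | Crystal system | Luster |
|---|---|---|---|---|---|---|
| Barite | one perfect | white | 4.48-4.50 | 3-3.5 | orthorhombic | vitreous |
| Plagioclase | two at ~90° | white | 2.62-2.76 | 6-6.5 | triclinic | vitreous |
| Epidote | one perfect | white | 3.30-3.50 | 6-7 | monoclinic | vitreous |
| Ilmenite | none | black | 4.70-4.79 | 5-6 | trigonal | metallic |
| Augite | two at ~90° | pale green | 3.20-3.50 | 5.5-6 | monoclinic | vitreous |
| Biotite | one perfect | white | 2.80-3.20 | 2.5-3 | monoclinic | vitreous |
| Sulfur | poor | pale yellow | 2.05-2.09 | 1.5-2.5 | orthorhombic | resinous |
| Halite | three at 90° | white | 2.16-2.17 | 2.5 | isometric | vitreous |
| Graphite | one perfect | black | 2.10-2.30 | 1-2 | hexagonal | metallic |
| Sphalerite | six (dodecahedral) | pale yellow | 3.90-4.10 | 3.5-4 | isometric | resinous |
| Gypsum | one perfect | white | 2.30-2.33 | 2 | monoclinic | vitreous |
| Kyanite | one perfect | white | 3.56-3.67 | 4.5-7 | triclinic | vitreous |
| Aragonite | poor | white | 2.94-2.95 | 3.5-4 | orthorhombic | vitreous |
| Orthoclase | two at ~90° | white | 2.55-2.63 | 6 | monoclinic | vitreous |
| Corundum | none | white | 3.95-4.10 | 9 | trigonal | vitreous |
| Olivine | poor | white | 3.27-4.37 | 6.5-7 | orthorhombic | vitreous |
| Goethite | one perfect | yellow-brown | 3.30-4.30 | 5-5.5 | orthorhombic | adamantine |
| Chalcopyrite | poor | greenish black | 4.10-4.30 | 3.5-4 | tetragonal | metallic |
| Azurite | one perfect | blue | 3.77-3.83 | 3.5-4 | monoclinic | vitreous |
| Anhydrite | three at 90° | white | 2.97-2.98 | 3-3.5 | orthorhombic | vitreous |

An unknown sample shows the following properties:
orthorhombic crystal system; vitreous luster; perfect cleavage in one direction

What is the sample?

Orthorhombic crystal system: Barite, Sulfur, Aragonite, Olivine, Goethite, Anhydrite remain.
Vitreous luster rules out Sulfur, Goethite.
Perfect cleavage in one direction: leaves Barite.
The only mineral consistent with every observation is Barite.

Barite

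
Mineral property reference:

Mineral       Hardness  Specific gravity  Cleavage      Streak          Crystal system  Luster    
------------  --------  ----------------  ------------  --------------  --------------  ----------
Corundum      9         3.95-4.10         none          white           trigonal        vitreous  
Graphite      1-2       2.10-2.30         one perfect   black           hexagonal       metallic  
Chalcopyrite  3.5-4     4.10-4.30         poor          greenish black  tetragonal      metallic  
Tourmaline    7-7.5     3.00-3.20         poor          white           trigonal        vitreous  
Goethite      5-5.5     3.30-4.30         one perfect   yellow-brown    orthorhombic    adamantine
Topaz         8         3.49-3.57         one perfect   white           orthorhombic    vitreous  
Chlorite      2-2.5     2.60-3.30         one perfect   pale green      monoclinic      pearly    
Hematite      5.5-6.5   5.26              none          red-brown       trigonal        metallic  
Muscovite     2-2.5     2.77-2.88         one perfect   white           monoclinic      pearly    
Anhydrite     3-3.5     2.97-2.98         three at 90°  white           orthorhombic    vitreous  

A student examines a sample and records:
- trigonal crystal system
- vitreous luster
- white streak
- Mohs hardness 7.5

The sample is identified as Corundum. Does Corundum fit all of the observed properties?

No

Trigonal crystal system — consistent with Corundum (trigonal system).
Vitreous luster — consistent with Corundum (vitreous luster).
White streak — consistent with Corundum (white streak).
Mohs hardness 7.5 — Corundum has hardness 9; which does not match.
Hardness alone is enough to reject Corundum.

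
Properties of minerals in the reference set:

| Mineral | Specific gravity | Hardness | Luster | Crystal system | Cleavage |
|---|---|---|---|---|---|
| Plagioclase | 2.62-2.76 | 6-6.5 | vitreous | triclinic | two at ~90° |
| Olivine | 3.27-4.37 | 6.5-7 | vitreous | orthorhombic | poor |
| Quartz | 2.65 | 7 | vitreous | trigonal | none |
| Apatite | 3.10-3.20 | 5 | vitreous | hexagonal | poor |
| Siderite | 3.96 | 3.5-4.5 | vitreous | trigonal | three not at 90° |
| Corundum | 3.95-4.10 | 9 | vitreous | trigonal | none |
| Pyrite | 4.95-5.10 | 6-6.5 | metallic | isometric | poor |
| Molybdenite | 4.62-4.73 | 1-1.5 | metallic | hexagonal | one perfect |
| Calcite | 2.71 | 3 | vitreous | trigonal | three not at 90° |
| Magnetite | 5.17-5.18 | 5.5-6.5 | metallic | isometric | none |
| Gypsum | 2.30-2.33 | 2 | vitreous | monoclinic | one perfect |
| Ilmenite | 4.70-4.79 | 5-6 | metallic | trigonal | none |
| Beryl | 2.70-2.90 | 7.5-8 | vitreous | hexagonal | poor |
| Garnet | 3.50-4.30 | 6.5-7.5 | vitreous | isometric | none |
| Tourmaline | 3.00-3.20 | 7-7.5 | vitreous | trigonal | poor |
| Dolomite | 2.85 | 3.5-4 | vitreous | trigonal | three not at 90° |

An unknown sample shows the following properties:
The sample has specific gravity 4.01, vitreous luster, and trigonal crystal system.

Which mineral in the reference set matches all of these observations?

Corundum

Specific gravity 4.01 — Olivine, Corundum, Garnet remain.
Vitreous luster — every remaining candidate is consistent.
Trigonal crystal system — narrows the field to Corundum.
Corundum is the sole remaining match.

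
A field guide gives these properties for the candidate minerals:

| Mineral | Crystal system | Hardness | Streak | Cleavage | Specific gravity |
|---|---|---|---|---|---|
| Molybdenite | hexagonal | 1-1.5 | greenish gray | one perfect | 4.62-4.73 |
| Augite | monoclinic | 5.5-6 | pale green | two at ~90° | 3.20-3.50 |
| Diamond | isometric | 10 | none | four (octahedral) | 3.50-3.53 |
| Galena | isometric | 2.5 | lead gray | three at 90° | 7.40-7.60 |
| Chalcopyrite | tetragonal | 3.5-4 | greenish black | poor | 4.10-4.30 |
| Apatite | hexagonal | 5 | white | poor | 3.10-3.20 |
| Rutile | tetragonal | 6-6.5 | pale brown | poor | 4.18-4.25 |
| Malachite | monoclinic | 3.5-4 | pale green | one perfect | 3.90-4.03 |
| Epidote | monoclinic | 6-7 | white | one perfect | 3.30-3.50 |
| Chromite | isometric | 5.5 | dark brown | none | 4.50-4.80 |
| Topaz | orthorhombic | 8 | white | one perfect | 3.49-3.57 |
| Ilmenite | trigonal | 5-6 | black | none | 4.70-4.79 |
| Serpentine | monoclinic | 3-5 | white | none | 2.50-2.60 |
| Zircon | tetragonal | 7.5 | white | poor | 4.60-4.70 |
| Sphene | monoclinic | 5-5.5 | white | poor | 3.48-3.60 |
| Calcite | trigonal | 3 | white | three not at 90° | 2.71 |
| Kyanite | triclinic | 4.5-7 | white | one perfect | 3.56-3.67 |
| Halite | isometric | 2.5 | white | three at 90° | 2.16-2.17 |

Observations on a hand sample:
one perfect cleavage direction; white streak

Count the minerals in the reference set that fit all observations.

3

One perfect cleavage direction: only Molybdenite, Malachite, Epidote, Topaz, Kyanite remain.
White streak eliminates Molybdenite, Malachite.
The minerals that satisfy all observations are Epidote, Kyanite, Topaz.
That is 3 minerals.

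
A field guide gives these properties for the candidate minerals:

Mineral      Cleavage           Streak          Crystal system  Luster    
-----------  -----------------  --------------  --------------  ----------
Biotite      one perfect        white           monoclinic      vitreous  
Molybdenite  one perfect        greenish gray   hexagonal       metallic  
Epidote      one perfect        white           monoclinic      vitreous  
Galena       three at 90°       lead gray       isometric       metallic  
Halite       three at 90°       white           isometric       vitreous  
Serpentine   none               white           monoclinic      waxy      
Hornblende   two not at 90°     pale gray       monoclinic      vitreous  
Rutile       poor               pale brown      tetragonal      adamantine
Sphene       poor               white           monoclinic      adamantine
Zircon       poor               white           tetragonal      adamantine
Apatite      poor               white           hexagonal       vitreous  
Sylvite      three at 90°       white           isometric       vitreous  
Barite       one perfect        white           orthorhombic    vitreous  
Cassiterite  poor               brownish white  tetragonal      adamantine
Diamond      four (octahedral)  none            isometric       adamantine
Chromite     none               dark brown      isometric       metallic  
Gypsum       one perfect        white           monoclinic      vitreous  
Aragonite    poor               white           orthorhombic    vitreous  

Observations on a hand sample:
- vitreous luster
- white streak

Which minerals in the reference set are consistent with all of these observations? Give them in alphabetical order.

Vitreous luster: Biotite, Epidote, Halite, Hornblende, Apatite, Sylvite, Barite, Gypsum, Aragonite remain.
White streak is inconsistent with Hornblende.
The minerals that satisfy all observations are Apatite, Aragonite, Barite, Biotite, Epidote, Gypsum, Halite, Sylvite.

Apatite, Aragonite, Barite, Biotite, Epidote, Gypsum, Halite, Sylvite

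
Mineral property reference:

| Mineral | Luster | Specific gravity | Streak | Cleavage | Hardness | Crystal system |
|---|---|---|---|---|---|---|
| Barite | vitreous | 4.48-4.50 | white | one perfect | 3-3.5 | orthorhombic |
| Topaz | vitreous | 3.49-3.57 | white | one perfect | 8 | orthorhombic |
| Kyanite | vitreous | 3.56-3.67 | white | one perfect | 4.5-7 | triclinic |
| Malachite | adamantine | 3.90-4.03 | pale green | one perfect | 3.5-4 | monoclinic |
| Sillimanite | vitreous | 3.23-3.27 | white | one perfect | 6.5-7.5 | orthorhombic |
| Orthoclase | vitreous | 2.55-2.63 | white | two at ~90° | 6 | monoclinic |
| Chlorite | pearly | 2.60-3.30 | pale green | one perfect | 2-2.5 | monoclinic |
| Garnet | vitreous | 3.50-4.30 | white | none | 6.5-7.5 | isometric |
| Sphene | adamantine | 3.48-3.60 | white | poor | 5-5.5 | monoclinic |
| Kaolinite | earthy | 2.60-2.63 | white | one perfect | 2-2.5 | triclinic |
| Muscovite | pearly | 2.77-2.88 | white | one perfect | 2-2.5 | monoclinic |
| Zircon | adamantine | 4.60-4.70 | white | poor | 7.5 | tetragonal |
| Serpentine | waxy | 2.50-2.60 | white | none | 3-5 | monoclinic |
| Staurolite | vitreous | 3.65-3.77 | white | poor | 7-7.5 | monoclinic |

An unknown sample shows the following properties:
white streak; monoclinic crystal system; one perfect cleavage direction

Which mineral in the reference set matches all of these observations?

Muscovite

White streak eliminates Malachite, Chlorite.
Monoclinic crystal system: Orthoclase, Sphene, Muscovite, Serpentine, Staurolite remain.
One perfect cleavage direction: narrows the field to Muscovite.
The only mineral consistent with every observation is Muscovite.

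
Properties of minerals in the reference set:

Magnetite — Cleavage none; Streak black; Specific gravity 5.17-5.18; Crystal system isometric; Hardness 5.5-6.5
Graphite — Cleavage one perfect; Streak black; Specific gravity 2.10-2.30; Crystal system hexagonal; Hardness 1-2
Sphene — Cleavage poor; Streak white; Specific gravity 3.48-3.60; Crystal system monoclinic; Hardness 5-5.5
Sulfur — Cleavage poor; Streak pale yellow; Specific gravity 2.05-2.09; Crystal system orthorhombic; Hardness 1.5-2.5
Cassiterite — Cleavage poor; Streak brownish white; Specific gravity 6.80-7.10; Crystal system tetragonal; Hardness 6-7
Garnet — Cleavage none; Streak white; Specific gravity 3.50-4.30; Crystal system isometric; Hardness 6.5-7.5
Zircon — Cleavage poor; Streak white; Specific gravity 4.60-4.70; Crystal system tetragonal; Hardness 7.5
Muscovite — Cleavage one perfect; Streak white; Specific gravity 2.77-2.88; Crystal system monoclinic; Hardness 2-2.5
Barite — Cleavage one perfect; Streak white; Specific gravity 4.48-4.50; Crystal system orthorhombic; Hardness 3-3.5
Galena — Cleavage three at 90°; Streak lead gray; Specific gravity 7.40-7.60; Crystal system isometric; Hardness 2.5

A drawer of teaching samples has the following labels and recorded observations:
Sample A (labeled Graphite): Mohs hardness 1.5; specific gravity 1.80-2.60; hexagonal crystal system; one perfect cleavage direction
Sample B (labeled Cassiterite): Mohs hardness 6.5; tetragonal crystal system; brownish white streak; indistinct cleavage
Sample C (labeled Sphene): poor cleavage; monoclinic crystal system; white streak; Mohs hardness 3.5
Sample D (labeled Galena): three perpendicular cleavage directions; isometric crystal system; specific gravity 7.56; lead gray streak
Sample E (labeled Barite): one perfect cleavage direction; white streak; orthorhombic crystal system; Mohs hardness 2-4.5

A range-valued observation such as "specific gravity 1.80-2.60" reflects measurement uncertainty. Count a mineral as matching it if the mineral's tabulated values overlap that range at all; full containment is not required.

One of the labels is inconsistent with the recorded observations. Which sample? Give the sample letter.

C

Sample A: every observation is compatible with the reference values for Graphite.
Sample B: every observation is compatible with the reference values for Cassiterite.
Sample C: Mohs hardness 3.5 is outside the reference for Sphene (hardness 5-5.5) — mislabeled.
Sample D: every observation is compatible with the reference values for Galena.
Sample E: every observation is compatible with the reference values for Barite.
Sample C is the mislabeled one.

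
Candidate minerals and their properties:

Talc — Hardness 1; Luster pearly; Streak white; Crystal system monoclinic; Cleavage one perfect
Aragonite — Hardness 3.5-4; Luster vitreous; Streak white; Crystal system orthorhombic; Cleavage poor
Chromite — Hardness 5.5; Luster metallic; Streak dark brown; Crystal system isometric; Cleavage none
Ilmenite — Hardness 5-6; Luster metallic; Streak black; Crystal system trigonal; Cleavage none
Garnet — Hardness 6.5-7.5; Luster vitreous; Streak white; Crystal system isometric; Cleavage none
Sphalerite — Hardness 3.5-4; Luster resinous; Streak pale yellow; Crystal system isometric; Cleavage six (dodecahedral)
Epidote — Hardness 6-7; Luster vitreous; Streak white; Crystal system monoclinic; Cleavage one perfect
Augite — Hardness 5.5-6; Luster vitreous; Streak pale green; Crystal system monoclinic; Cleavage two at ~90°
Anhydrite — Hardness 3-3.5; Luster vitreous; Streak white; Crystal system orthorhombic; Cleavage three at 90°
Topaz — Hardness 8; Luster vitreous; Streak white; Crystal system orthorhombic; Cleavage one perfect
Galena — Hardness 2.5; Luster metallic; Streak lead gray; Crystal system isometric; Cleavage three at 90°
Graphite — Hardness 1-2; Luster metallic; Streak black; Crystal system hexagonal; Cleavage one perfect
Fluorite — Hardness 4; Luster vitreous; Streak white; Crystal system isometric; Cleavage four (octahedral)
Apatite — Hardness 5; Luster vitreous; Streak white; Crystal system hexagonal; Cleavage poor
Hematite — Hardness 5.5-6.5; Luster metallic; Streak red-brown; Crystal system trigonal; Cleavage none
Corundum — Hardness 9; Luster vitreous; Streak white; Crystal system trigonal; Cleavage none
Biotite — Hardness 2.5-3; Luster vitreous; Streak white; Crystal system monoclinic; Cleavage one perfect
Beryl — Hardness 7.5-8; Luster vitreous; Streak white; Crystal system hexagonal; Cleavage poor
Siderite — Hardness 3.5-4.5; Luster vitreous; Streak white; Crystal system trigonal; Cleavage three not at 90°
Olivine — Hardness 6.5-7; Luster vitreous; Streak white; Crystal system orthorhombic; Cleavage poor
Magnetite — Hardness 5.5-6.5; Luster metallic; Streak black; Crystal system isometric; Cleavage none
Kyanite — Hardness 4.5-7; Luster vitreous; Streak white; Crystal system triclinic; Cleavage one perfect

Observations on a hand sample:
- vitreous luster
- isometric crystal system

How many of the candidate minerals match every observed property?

Vitreous luster: only Aragonite, Garnet, Epidote, Augite, Anhydrite, Topaz, Fluorite, Apatite, Corundum, Biotite, Beryl, Siderite, Olivine, Kyanite remain.
Isometric crystal system: only Garnet, Fluorite remain.
Remaining candidates: Fluorite, Garnet.
That is 2 minerals.

2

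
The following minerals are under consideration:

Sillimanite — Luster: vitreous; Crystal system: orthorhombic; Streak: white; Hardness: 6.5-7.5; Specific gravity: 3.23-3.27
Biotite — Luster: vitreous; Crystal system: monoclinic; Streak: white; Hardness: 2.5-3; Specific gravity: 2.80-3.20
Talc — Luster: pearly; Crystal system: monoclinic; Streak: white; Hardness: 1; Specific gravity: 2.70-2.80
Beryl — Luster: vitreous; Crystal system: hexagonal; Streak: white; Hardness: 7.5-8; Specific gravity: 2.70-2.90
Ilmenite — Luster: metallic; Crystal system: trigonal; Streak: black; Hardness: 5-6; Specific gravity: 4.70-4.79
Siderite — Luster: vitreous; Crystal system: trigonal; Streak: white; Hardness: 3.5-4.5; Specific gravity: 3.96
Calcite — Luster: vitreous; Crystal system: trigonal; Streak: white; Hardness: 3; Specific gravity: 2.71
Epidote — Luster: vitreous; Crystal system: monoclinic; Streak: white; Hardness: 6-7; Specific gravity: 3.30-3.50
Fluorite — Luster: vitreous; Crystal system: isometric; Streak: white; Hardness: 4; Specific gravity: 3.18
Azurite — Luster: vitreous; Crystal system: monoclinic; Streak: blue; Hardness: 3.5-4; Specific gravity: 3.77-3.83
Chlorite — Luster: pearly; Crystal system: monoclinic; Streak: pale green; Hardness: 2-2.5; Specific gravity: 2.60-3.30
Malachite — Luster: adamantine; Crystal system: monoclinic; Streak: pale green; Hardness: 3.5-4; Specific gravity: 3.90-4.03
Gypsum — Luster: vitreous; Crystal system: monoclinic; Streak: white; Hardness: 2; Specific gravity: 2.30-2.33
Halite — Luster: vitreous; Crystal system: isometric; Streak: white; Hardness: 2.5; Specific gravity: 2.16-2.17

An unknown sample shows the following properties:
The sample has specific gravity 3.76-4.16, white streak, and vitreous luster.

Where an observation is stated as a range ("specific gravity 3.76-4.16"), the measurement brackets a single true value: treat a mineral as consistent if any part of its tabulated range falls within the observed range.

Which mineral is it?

Siderite

Specific gravity 3.76-4.16: narrows the field to Siderite, Azurite, Malachite.
White streak: leaves Siderite.
Vitreous luster: consistent with all remaining minerals.
The only mineral consistent with every observation is Siderite.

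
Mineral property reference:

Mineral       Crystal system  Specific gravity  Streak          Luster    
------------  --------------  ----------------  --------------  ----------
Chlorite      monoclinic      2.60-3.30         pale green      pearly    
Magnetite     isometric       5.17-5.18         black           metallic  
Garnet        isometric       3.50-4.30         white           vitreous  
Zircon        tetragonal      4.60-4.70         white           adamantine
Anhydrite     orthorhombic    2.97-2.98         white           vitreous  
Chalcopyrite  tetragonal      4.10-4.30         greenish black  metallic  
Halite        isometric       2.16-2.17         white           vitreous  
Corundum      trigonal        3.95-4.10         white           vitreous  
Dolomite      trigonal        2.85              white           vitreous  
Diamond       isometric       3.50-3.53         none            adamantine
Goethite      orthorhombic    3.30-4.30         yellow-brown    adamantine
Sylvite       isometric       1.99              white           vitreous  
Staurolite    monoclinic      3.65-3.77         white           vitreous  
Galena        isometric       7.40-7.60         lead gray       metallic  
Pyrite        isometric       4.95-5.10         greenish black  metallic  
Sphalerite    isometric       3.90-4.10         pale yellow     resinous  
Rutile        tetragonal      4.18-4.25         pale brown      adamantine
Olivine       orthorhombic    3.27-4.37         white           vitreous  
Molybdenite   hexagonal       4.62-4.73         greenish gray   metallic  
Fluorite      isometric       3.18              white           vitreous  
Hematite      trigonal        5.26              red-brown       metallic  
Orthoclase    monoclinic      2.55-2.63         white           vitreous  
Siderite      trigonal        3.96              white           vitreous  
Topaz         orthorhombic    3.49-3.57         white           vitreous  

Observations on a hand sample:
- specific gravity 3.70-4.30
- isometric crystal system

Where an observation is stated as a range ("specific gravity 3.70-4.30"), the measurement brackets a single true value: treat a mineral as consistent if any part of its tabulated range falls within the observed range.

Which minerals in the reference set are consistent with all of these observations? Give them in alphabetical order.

Specific gravity 3.70-4.30 — Garnet, Chalcopyrite, Corundum, Goethite, Staurolite, Sphalerite, Rutile, Olivine, Siderite remain.
Isometric crystal system — only Garnet, Sphalerite remain.
Remaining candidates: Garnet, Sphalerite.

Garnet, Sphalerite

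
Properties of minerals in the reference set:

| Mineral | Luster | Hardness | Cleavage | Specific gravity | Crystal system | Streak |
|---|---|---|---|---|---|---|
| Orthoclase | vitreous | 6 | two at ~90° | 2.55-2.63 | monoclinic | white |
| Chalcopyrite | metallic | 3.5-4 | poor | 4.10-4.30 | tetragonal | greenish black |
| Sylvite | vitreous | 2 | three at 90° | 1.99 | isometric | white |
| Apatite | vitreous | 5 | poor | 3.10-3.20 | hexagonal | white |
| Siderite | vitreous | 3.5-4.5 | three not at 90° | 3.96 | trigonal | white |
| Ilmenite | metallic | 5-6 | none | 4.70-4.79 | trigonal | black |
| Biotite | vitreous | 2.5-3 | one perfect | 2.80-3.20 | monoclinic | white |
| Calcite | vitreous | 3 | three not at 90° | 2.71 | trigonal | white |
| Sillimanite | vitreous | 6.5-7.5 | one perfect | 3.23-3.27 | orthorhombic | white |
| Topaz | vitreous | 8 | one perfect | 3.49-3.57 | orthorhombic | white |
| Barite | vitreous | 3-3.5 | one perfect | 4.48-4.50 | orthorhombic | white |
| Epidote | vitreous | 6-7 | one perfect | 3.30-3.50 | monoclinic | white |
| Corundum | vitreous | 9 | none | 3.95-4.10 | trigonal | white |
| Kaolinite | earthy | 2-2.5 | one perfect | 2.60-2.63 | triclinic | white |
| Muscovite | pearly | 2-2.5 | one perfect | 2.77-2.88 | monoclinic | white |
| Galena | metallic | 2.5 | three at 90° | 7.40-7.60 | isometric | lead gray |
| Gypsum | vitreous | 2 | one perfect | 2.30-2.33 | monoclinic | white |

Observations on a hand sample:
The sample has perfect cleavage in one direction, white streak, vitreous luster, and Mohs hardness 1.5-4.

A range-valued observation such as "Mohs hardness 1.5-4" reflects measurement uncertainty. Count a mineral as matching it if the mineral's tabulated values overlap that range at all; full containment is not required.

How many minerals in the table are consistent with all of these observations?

3

Perfect cleavage in one direction — only Biotite, Sillimanite, Topaz, Barite, Epidote, Kaolinite, Muscovite, Gypsum remain.
White streak — consistent with all remaining minerals.
Vitreous luster excludes Kaolinite, Muscovite.
Mohs hardness 1.5-4 eliminates Sillimanite, Topaz, Epidote.
The minerals that satisfy all observations are Barite, Biotite, Gypsum.
That is 3 minerals.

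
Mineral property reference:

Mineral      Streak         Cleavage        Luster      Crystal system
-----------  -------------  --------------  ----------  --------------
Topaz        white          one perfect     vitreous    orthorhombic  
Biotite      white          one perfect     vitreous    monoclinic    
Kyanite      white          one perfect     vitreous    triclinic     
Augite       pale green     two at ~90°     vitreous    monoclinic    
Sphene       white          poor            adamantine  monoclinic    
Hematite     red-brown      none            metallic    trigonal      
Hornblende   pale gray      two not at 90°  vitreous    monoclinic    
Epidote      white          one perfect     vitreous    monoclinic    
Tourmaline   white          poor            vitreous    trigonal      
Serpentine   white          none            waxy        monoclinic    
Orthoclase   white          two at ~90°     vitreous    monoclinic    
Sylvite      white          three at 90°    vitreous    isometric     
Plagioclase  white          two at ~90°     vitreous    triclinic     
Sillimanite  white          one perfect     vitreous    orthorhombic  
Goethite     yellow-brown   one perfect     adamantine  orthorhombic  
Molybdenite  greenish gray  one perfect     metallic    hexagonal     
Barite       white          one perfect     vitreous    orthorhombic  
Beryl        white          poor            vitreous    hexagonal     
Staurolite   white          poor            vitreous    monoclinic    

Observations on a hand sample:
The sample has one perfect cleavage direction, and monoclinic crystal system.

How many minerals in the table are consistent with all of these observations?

One perfect cleavage direction: narrows the field to Topaz, Biotite, Kyanite, Epidote, Sillimanite, Goethite, Molybdenite, Barite.
Monoclinic crystal system: Biotite, Epidote remain.
Remaining candidates: Biotite, Epidote.
That is 2 minerals.

2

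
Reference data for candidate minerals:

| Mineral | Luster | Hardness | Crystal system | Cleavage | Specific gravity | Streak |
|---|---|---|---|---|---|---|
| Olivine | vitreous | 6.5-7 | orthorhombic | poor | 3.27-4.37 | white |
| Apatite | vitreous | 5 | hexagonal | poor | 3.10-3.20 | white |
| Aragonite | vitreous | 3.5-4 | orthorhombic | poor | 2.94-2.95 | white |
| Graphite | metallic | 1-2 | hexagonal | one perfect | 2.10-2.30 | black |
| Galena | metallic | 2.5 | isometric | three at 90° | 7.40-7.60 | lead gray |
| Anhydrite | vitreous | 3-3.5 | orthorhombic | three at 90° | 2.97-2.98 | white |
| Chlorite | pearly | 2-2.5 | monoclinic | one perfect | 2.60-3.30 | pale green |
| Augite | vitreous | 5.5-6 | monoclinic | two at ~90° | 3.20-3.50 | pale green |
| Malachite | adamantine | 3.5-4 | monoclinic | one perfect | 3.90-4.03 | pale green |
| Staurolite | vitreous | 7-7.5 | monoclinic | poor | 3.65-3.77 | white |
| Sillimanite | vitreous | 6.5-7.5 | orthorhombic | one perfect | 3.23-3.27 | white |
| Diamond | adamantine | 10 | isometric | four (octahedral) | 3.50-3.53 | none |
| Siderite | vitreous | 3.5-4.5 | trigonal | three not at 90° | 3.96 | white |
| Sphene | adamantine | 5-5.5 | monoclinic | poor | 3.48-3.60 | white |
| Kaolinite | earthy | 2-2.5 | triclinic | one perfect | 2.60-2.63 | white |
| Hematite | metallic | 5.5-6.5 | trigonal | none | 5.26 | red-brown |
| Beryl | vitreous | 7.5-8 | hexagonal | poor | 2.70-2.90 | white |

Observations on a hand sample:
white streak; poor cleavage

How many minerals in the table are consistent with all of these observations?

6

White streak — Olivine, Apatite, Aragonite, Anhydrite, Staurolite, Sillimanite, Siderite, Sphene, Kaolinite, Beryl remain.
Poor cleavage excludes Anhydrite, Sillimanite, Siderite, Kaolinite.
Remaining candidates: Apatite, Aragonite, Beryl, Olivine, Sphene, Staurolite.
That is 6 minerals.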